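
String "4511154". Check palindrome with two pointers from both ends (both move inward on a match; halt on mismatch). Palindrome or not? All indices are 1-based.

palindrome

[1,7] '4'=='4' → l++,r--
[2,6] '5'=='5' → l++,r--
[3,5] '1'=='1' → l++,r--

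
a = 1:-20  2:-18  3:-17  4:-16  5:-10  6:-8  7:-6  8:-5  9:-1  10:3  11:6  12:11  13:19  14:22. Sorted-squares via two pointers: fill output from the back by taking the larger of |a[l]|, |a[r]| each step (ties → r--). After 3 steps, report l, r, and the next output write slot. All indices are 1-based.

[1,14] |-20|<=|22| out[14]=484 → r--
[1,13] |-20|>|19| out[13]=400 → l++
[2,13] |-18|<=|19| out[12]=361 → r--

l=2, r=12, next write slot=11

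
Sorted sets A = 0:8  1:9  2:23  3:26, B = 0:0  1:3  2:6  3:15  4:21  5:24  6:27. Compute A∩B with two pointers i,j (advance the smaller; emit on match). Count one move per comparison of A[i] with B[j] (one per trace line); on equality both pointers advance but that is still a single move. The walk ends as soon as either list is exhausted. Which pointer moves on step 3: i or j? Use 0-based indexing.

[i=0,j=0] 8>0 → j++
[i=0,j=1] 8>3 → j++
[i=0,j=2] 8>6 → j++

j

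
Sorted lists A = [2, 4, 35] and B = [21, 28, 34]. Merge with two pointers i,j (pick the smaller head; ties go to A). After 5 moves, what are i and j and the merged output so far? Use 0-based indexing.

[i=0,j=0] A[i]=2<=B[j]=21 take 2 → i++
[i=1,j=0] A[i]=4<=B[j]=21 take 4 → i++
[i=2,j=0] A[i]=35>B[j]=21 take 21 → j++
[i=2,j=1] A[i]=35>B[j]=28 take 28 → j++
[i=2,j=2] A[i]=35>B[j]=34 take 34 → j++

i=2, j=3, merged so far=[2, 4, 21, 28, 34]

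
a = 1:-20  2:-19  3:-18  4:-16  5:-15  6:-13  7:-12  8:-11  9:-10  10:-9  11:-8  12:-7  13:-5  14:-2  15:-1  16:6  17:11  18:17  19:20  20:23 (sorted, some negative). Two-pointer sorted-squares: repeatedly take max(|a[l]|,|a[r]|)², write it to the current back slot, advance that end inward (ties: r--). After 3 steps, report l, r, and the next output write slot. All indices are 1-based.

l=1 r=20: |-20|<=|23| out[20]=529, r--
l=1 r=19: |-20|<=|20| out[19]=400, r--
l=1 r=18: |-20|>|17| out[18]=400, l++

l=2, r=18, next write slot=17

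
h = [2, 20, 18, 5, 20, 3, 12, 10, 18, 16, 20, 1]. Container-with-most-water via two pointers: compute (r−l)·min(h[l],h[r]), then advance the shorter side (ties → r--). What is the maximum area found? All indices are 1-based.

max area = 180

[1,12] min(2,1)*11=11 best=11 * → r--
[1,11] min(2,20)*10=20 best=20 * → l++
[2,11] min(20,20)*9=180 best=180 * → r--
[2,10] min(20,16)*8=128 best=180 → r--
[2,9] min(20,18)*7=126 best=180 → r--
[2,8] min(20,10)*6=60 best=180 → r--
[2,7] min(20,12)*5=60 best=180 → r--
[2,6] min(20,3)*4=12 best=180 → r--
[2,5] min(20,20)*3=60 best=180 → r--
[2,4] min(20,5)*2=10 best=180 → r--
[2,3] min(20,18)*1=18 best=180 → r--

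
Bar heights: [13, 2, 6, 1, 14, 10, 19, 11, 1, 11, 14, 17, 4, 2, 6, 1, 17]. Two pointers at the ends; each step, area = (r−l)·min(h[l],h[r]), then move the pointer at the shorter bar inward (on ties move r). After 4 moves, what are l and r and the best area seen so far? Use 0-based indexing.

[0,16] min(13,17)*16=208 best=208 * → l++
[1,16] min(2,17)*15=30 best=208 → l++
[2,16] min(6,17)*14=84 best=208 → l++
[3,16] min(1,17)*13=13 best=208 → l++

l=4, r=16, best area=208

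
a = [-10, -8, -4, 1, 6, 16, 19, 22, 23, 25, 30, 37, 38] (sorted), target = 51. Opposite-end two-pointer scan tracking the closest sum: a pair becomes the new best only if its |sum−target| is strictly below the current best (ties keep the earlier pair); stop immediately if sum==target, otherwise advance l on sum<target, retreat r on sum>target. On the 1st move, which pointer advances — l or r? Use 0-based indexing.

[0,12] -10+38=28 d=23 * → l++

l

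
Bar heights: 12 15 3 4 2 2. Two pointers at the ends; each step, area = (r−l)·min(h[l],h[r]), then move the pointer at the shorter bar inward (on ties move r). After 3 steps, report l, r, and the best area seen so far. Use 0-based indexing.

l=0 r=5: min(12,2)*5=10 best=10 *, r--
l=0 r=4: min(12,2)*4=8 best=10, r--
l=0 r=3: min(12,4)*3=12 best=12 *, r--

l=0, r=2, best area=12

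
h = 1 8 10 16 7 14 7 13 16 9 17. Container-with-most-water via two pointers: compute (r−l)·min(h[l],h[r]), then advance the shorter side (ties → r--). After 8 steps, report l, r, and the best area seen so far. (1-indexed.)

l=9, r=11, best area=112

l=1 r=11: min(1,17)*10=10 best=10 *, l++
l=2 r=11: min(8,17)*9=72 best=72 *, l++
l=3 r=11: min(10,17)*8=80 best=80 *, l++
l=4 r=11: min(16,17)*7=112 best=112 *, l++
l=5 r=11: min(7,17)*6=42 best=112, l++
l=6 r=11: min(14,17)*5=70 best=112, l++
l=7 r=11: min(7,17)*4=28 best=112, l++
l=8 r=11: min(13,17)*3=39 best=112, l++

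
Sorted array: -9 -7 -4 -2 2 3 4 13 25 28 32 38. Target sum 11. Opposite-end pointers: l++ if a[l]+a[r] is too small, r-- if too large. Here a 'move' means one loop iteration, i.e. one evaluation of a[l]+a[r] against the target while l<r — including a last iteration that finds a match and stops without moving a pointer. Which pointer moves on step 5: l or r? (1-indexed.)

l

[1,12] -9+38=29 >11 → r--
[1,11] -9+32=23 >11 → r--
[1,10] -9+28=19 >11 → r--
[1,9] -9+25=16 >11 → r--
[1,8] -9+13=4 <11 → l++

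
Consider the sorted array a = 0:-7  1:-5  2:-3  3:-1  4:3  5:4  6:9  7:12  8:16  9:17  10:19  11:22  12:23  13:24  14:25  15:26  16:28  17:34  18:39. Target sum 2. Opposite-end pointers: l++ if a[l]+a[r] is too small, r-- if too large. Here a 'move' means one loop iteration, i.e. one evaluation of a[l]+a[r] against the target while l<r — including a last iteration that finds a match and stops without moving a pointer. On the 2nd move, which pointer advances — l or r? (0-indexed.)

[0,18] -7+39=32 >2 → r--
[0,17] -7+34=27 >2 → r--

r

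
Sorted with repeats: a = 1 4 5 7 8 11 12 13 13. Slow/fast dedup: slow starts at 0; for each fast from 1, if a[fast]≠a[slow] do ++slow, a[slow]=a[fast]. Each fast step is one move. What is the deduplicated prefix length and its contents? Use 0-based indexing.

length 8; prefix = [1, 4, 5, 7, 8, 11, 12, 13]

slow=0 fast=1: a[fast]=4≠a[slow]=1 write a[1]=4, slow++,fast++
slow=1 fast=2: a[fast]=5≠a[slow]=4 write a[2]=5, slow++,fast++
slow=2 fast=3: a[fast]=7≠a[slow]=5 write a[3]=7, slow++,fast++
slow=3 fast=4: a[fast]=8≠a[slow]=7 write a[4]=8, slow++,fast++
slow=4 fast=5: a[fast]=11≠a[slow]=8 write a[5]=11, slow++,fast++
slow=5 fast=6: a[fast]=12≠a[slow]=11 write a[6]=12, slow++,fast++
slow=6 fast=7: a[fast]=13≠a[slow]=12 write a[7]=13, slow++,fast++
slow=7 fast=8: a[fast]=13=a[slow] dup, fast++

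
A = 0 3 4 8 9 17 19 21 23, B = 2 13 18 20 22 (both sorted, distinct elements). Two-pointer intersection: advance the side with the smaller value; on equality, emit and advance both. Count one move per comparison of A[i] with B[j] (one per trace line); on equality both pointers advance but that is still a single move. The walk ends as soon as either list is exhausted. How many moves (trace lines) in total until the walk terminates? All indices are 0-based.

13 moves

i=0 j=0: 0<2, i++
i=1 j=0: 3>2, j++
i=1 j=1: 3<13, i++
i=2 j=1: 4<13, i++
i=3 j=1: 8<13, i++
i=4 j=1: 9<13, i++
i=5 j=1: 17>13, j++
i=5 j=2: 17<18, i++
i=6 j=2: 19>18, j++
i=6 j=3: 19<20, i++
i=7 j=3: 21>20, j++
i=7 j=4: 21<22, i++
i=8 j=4: 23>22, j++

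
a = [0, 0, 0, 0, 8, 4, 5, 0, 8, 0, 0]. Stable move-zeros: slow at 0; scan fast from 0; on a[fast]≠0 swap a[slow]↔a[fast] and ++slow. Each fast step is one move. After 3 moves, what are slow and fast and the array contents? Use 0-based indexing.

slow=0, fast=3, a=[0, 0, 0, 0, 8, 4, 5, 0, 8, 0, 0]

(s=0,f=0) a[fast]=0 → fast++
(s=0,f=1) a[fast]=0 → fast++
(s=0,f=2) a[fast]=0 → fast++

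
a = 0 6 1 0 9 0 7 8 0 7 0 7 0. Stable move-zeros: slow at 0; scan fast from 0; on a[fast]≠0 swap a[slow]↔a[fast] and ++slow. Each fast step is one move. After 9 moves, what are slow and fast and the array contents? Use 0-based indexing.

slow=5, fast=9, a=[6, 1, 9, 7, 8, 0, 0, 0, 0, 7, 0, 7, 0]

slow=0 fast=0: a[fast]=0, fast++
slow=0 fast=1: a[fast]=6≠0 swap→a[0]=6, slow++,fast++
slow=1 fast=2: a[fast]=1≠0 swap→a[1]=1, slow++,fast++
slow=2 fast=3: a[fast]=0, fast++
slow=2 fast=4: a[fast]=9≠0 swap→a[2]=9, slow++,fast++
slow=3 fast=5: a[fast]=0, fast++
slow=3 fast=6: a[fast]=7≠0 swap→a[3]=7, slow++,fast++
slow=4 fast=7: a[fast]=8≠0 swap→a[4]=8, slow++,fast++
slow=5 fast=8: a[fast]=0, fast++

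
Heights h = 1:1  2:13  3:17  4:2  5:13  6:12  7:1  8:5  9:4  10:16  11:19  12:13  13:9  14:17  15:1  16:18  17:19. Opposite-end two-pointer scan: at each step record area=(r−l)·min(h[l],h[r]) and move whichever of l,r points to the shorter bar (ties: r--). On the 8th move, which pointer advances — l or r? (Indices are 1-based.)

[1,17] min(1,19)*16=16 best=16 * → l++
[2,17] min(13,19)*15=195 best=195 * → l++
[3,17] min(17,19)*14=238 best=238 * → l++
[4,17] min(2,19)*13=26 best=238 → l++
[5,17] min(13,19)*12=156 best=238 → l++
[6,17] min(12,19)*11=132 best=238 → l++
[7,17] min(1,19)*10=10 best=238 → l++
[8,17] min(5,19)*9=45 best=238 → l++

l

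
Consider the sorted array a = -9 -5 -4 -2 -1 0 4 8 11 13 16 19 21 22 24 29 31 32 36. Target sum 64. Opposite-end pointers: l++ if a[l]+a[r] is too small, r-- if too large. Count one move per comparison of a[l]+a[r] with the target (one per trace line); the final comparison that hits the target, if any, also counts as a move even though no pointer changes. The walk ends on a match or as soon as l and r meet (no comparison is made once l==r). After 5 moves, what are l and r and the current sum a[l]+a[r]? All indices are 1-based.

l=6, r=19, sum=36

[1,19] -9+36=27 <64 → l++
[2,19] -5+36=31 <64 → l++
[3,19] -4+36=32 <64 → l++
[4,19] -2+36=34 <64 → l++
[5,19] -1+36=35 <64 → l++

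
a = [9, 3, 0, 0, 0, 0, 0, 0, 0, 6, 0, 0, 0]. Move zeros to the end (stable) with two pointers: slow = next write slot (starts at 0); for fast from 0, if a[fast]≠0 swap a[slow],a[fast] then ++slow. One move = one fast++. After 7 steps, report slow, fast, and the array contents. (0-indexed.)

slow=2, fast=7, a=[9, 3, 0, 0, 0, 0, 0, 0, 0, 6, 0, 0, 0]

(s=0,f=0) a[fast]=9≠0 swap→a[0]=9 → slow++,fast++
(s=1,f=1) a[fast]=3≠0 swap→a[1]=3 → slow++,fast++
(s=2,f=2) a[fast]=0 → fast++
(s=2,f=3) a[fast]=0 → fast++
(s=2,f=4) a[fast]=0 → fast++
(s=2,f=5) a[fast]=0 → fast++
(s=2,f=6) a[fast]=0 → fast++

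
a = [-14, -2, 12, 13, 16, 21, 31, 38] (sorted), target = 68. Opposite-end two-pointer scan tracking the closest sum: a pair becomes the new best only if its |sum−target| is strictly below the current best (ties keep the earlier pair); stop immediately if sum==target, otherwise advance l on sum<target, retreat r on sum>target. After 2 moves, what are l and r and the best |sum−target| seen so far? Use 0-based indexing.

l=2, r=7, best |Δ|=32

l=0 r=7: -14+38=24 d=44 *, l++
l=1 r=7: -2+38=36 d=32 *, l++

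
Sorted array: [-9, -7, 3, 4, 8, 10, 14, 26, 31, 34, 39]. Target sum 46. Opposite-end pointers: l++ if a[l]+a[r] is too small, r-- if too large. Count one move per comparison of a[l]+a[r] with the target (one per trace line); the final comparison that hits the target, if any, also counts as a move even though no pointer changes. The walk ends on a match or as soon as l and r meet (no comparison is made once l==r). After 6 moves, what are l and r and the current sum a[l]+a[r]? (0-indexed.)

l=5, r=9, sum=44

l=0 r=10: -9+39=30 <46, l++
l=1 r=10: -7+39=32 <46, l++
l=2 r=10: 3+39=42 <46, l++
l=3 r=10: 4+39=43 <46, l++
l=4 r=10: 8+39=47 >46, r--
l=4 r=9: 8+34=42 <46, l++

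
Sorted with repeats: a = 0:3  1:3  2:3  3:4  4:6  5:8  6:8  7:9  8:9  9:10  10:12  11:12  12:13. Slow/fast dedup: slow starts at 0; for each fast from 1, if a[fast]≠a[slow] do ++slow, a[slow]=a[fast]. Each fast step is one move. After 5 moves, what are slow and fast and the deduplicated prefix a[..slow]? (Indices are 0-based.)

slow=0 fast=1: a[fast]=3=a[slow] dup, fast++
slow=0 fast=2: a[fast]=3=a[slow] dup, fast++
slow=0 fast=3: a[fast]=4≠a[slow]=3 write a[1]=4, slow++,fast++
slow=1 fast=4: a[fast]=6≠a[slow]=4 write a[2]=6, slow++,fast++
slow=2 fast=5: a[fast]=8≠a[slow]=6 write a[3]=8, slow++,fast++

slow=3, fast=6, prefix=[3, 4, 6, 8]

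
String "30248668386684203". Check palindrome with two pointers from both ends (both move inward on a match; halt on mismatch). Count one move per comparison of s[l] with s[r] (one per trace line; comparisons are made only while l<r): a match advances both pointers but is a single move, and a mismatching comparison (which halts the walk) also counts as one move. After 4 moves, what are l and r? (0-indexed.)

l=4, r=12

l=0 r=16: '3'=='3', l++,r--
l=1 r=15: '0'=='0', l++,r--
l=2 r=14: '2'=='2', l++,r--
l=3 r=13: '4'=='4', l++,r--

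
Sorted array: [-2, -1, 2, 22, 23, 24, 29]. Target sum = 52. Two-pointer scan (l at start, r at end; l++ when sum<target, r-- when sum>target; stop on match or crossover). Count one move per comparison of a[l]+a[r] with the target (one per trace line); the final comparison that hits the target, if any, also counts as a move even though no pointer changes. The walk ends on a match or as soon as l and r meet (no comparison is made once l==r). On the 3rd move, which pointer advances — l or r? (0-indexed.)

l

l=0 r=6: -2+29=27 <52, l++
l=1 r=6: -1+29=28 <52, l++
l=2 r=6: 2+29=31 <52, l++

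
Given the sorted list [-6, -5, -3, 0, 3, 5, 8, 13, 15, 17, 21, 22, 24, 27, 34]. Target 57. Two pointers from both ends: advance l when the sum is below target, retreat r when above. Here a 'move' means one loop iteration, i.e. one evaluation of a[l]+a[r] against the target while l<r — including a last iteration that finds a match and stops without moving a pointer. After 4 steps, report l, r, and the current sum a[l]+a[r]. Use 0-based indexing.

l=4, r=14, sum=37

[0,14] -6+34=28 <57 → l++
[1,14] -5+34=29 <57 → l++
[2,14] -3+34=31 <57 → l++
[3,14] 0+34=34 <57 → l++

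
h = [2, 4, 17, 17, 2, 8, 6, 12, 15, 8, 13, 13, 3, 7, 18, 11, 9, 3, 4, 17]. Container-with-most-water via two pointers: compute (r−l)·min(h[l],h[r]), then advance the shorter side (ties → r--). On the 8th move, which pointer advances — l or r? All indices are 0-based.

l

l=0 r=19: min(2,17)*19=38 best=38 *, l++
l=1 r=19: min(4,17)*18=72 best=72 *, l++
l=2 r=19: min(17,17)*17=289 best=289 *, r--
l=2 r=18: min(17,4)*16=64 best=289, r--
l=2 r=17: min(17,3)*15=45 best=289, r--
l=2 r=16: min(17,9)*14=126 best=289, r--
l=2 r=15: min(17,11)*13=143 best=289, r--
l=2 r=14: min(17,18)*12=204 best=289, l++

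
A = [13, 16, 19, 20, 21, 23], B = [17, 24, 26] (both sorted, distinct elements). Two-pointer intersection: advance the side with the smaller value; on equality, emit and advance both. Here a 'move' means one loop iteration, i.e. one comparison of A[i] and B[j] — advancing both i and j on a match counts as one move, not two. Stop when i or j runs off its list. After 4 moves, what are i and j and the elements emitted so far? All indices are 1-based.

i=4, j=2, emitted=[]

i=1 j=1: 13<17, i++
i=2 j=1: 16<17, i++
i=3 j=1: 19>17, j++
i=3 j=2: 19<24, i++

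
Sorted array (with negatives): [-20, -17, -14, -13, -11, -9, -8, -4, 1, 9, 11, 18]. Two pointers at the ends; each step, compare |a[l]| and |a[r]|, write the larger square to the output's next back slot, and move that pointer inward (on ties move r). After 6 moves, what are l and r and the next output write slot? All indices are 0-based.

l=4, r=9, next write slot=5

[0,11] |-20|>|18| out[11]=400 → l++
[1,11] |-17|<=|18| out[10]=324 → r--
[1,10] |-17|>|11| out[9]=289 → l++
[2,10] |-14|>|11| out[8]=196 → l++
[3,10] |-13|>|11| out[7]=169 → l++
[4,10] |-11|<=|11| out[6]=121 → r--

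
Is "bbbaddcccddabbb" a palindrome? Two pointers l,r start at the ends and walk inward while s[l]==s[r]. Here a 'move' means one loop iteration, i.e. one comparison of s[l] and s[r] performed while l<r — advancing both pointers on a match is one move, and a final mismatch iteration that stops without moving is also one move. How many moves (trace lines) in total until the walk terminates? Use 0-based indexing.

[0,14] 'b'=='b' → l++,r--
[1,13] 'b'=='b' → l++,r--
[2,12] 'b'=='b' → l++,r--
[3,11] 'a'=='a' → l++,r--
[4,10] 'd'=='d' → l++,r--
[5,9] 'd'=='d' → l++,r--
[6,8] 'c'=='c' → l++,r--

7 moves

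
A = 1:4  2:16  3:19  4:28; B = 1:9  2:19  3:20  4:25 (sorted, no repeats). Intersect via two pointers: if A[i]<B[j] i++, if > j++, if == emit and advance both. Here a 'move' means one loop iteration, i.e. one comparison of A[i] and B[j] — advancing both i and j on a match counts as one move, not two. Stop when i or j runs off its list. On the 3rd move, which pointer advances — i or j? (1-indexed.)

i=1 j=1: 4<9, i++
i=2 j=1: 16>9, j++
i=2 j=2: 16<19, i++

i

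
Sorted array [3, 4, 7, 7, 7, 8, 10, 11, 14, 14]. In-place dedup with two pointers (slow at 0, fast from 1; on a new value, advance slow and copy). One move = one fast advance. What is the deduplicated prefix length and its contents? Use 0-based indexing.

slow=0 fast=1: a[fast]=4≠a[slow]=3 write a[1]=4, slow++,fast++
slow=1 fast=2: a[fast]=7≠a[slow]=4 write a[2]=7, slow++,fast++
slow=2 fast=3: a[fast]=7=a[slow] dup, fast++
slow=2 fast=4: a[fast]=7=a[slow] dup, fast++
slow=2 fast=5: a[fast]=8≠a[slow]=7 write a[3]=8, slow++,fast++
slow=3 fast=6: a[fast]=10≠a[slow]=8 write a[4]=10, slow++,fast++
slow=4 fast=7: a[fast]=11≠a[slow]=10 write a[5]=11, slow++,fast++
slow=5 fast=8: a[fast]=14≠a[slow]=11 write a[6]=14, slow++,fast++
slow=6 fast=9: a[fast]=14=a[slow] dup, fast++

length 7; prefix = [3, 4, 7, 8, 10, 11, 14]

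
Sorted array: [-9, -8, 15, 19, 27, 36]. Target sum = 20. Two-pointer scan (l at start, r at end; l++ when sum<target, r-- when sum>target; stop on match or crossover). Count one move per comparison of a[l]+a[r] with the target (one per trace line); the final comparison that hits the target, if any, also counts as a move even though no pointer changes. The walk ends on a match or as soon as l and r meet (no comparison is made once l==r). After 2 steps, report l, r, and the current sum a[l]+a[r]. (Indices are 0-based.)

l=0 r=5: -9+36=27 >20, r--
l=0 r=4: -9+27=18 <20, l++

l=1, r=4, sum=19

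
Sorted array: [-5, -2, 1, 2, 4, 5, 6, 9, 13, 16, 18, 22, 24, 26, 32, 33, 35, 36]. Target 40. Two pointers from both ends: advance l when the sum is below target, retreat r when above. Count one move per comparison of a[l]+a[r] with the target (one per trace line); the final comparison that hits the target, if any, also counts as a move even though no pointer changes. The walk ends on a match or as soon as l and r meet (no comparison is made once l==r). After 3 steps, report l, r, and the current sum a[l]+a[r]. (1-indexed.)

[1,18] -5+36=31 <40 → l++
[2,18] -2+36=34 <40 → l++
[3,18] 1+36=37 <40 → l++

l=4, r=18, sum=38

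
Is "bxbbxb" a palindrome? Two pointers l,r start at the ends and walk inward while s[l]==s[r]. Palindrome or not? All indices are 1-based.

l=1 r=6: 'b'=='b', l++,r--
l=2 r=5: 'x'=='x', l++,r--
l=3 r=4: 'b'=='b', l++,r--

palindrome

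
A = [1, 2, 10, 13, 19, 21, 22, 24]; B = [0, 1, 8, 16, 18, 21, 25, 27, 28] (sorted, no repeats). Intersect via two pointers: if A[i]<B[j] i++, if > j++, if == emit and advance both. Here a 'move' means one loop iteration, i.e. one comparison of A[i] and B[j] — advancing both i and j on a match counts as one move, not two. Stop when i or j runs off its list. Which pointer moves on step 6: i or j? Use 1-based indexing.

i

i=1 j=1: 1>0, j++
i=1 j=2: 1==1 emit, i++,j++
i=2 j=3: 2<8, i++
i=3 j=3: 10>8, j++
i=3 j=4: 10<16, i++
i=4 j=4: 13<16, i++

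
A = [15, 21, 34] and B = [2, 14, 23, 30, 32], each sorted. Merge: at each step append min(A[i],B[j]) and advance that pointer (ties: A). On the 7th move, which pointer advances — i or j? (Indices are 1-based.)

[i=1,j=1] A[i]=15>B[j]=2 take 2 → j++
[i=1,j=2] A[i]=15>B[j]=14 take 14 → j++
[i=1,j=3] A[i]=15<=B[j]=23 take 15 → i++
[i=2,j=3] A[i]=21<=B[j]=23 take 21 → i++
[i=3,j=3] A[i]=34>B[j]=23 take 23 → j++
[i=3,j=4] A[i]=34>B[j]=30 take 30 → j++
[i=3,j=5] A[i]=34>B[j]=32 take 32 → j++

j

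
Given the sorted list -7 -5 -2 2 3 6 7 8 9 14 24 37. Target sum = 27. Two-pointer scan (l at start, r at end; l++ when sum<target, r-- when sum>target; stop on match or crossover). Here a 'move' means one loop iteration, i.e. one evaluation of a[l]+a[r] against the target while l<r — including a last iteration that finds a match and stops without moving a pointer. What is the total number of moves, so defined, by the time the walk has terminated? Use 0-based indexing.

l=0 r=11: -7+37=30 >27, r--
l=0 r=10: -7+24=17 <27, l++
l=1 r=10: -5+24=19 <27, l++
l=2 r=10: -2+24=22 <27, l++
l=3 r=10: 2+24=26 <27, l++
l=4 r=10: 3+24=27, found

6 moves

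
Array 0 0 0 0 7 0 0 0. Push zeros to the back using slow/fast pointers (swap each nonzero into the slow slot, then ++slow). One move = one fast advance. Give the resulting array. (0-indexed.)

(s=0,f=0) a[fast]=0 → fast++
(s=0,f=1) a[fast]=0 → fast++
(s=0,f=2) a[fast]=0 → fast++
(s=0,f=3) a[fast]=0 → fast++
(s=0,f=4) a[fast]=7≠0 swap→a[0]=7 → slow++,fast++
(s=1,f=5) a[fast]=0 → fast++
(s=1,f=6) a[fast]=0 → fast++
(s=1,f=7) a[fast]=0 → fast++

[7, 0, 0, 0, 0, 0, 0, 0]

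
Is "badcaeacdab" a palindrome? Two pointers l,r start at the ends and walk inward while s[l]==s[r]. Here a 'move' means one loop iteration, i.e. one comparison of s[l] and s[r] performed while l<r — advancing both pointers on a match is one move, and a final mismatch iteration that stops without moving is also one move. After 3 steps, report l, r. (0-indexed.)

[0,10] 'b'=='b' → l++,r--
[1,9] 'a'=='a' → l++,r--
[2,8] 'd'=='d' → l++,r--

l=3, r=7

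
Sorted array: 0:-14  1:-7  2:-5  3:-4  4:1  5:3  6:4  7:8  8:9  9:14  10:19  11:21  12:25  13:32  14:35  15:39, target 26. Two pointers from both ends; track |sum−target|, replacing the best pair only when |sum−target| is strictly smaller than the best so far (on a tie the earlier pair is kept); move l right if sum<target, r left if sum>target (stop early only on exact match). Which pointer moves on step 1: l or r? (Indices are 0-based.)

l

l=0 r=15: -14+39=25 d=1 *, l++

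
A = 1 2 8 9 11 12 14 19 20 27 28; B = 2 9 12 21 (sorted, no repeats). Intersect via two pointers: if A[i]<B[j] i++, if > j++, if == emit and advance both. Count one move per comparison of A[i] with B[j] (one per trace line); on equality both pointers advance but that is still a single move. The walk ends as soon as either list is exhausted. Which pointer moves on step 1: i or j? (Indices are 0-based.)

i=0 j=0: 1<2, i++

i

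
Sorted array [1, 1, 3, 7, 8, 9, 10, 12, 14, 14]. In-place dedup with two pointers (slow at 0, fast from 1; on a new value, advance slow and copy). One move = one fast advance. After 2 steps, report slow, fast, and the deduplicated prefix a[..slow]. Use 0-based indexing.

slow=0 fast=1: a[fast]=1=a[slow] dup, fast++
slow=0 fast=2: a[fast]=3≠a[slow]=1 write a[1]=3, slow++,fast++

slow=1, fast=3, prefix=[1, 3]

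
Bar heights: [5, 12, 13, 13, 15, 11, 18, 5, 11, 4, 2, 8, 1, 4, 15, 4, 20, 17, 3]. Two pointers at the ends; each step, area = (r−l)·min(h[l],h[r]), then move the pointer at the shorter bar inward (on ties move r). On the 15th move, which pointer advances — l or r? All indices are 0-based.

[0,18] min(5,3)*18=54 best=54 * → r--
[0,17] min(5,17)*17=85 best=85 * → l++
[1,17] min(12,17)*16=192 best=192 * → l++
[2,17] min(13,17)*15=195 best=195 * → l++
[3,17] min(13,17)*14=182 best=195 → l++
[4,17] min(15,17)*13=195 best=195 → l++
[5,17] min(11,17)*12=132 best=195 → l++
[6,17] min(18,17)*11=187 best=195 → r--
[6,16] min(18,20)*10=180 best=195 → l++
[7,16] min(5,20)*9=45 best=195 → l++
[8,16] min(11,20)*8=88 best=195 → l++
[9,16] min(4,20)*7=28 best=195 → l++
[10,16] min(2,20)*6=12 best=195 → l++
[11,16] min(8,20)*5=40 best=195 → l++
[12,16] min(1,20)*4=4 best=195 → l++

l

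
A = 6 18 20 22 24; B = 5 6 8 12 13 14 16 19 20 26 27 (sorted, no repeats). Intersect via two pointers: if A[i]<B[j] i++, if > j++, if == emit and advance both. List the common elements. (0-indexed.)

intersection = [6, 20]

i=0 j=0: 6>5, j++
i=0 j=1: 6==6 emit, i++,j++
i=1 j=2: 18>8, j++
i=1 j=3: 18>12, j++
i=1 j=4: 18>13, j++
i=1 j=5: 18>14, j++
i=1 j=6: 18>16, j++
i=1 j=7: 18<19, i++
i=2 j=7: 20>19, j++
i=2 j=8: 20==20 emit, i++,j++
i=3 j=9: 22<26, i++
i=4 j=9: 24<26, i++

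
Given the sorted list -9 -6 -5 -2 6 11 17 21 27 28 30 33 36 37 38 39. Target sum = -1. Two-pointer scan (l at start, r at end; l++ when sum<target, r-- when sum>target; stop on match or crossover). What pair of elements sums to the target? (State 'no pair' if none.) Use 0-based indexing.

no pair

l=0 r=15: -9+39=30 >-1, r--
l=0 r=14: -9+38=29 >-1, r--
l=0 r=13: -9+37=28 >-1, r--
l=0 r=12: -9+36=27 >-1, r--
l=0 r=11: -9+33=24 >-1, r--
l=0 r=10: -9+30=21 >-1, r--
l=0 r=9: -9+28=19 >-1, r--
l=0 r=8: -9+27=18 >-1, r--
l=0 r=7: -9+21=12 >-1, r--
l=0 r=6: -9+17=8 >-1, r--
l=0 r=5: -9+11=2 >-1, r--
l=0 r=4: -9+6=-3 <-1, l++
l=1 r=4: -6+6=0 >-1, r--
l=1 r=3: -6+-2=-8 <-1, l++
l=2 r=3: -5+-2=-7 <-1, l++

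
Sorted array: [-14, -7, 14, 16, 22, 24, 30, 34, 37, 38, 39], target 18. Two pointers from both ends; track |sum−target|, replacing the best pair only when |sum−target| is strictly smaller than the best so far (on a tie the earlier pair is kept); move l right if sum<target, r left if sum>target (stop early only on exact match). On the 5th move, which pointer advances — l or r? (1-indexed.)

[1,11] -14+39=25 d=7 * → r--
[1,10] -14+38=24 d=6 * → r--
[1,9] -14+37=23 d=5 * → r--
[1,8] -14+34=20 d=2 * → r--
[1,7] -14+30=16 d=2 → l++

l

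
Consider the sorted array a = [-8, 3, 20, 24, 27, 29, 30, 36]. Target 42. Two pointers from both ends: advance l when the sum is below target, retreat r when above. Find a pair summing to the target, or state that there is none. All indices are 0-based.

l=0 r=7: -8+36=28 <42, l++
l=1 r=7: 3+36=39 <42, l++
l=2 r=7: 20+36=56 >42, r--
l=2 r=6: 20+30=50 >42, r--
l=2 r=5: 20+29=49 >42, r--
l=2 r=4: 20+27=47 >42, r--
l=2 r=3: 20+24=44 >42, r--

no pair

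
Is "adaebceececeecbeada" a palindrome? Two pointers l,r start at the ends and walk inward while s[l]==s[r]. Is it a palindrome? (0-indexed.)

palindrome

l=0 r=18: 'a'=='a', l++,r--
l=1 r=17: 'd'=='d', l++,r--
l=2 r=16: 'a'=='a', l++,r--
l=3 r=15: 'e'=='e', l++,r--
l=4 r=14: 'b'=='b', l++,r--
l=5 r=13: 'c'=='c', l++,r--
l=6 r=12: 'e'=='e', l++,r--
l=7 r=11: 'e'=='e', l++,r--
l=8 r=10: 'c'=='c', l++,r--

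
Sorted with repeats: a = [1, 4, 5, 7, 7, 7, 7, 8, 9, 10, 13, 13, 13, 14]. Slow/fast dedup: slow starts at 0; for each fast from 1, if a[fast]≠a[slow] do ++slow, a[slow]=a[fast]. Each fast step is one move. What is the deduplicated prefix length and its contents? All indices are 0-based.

length 9; prefix = [1, 4, 5, 7, 8, 9, 10, 13, 14]

(s=0,f=1) a[fast]=4≠a[slow]=1 write a[1]=4 → slow++,fast++
(s=1,f=2) a[fast]=5≠a[slow]=4 write a[2]=5 → slow++,fast++
(s=2,f=3) a[fast]=7≠a[slow]=5 write a[3]=7 → slow++,fast++
(s=3,f=4) a[fast]=7=a[slow] dup → fast++
(s=3,f=5) a[fast]=7=a[slow] dup → fast++
(s=3,f=6) a[fast]=7=a[slow] dup → fast++
(s=3,f=7) a[fast]=8≠a[slow]=7 write a[4]=8 → slow++,fast++
(s=4,f=8) a[fast]=9≠a[slow]=8 write a[5]=9 → slow++,fast++
(s=5,f=9) a[fast]=10≠a[slow]=9 write a[6]=10 → slow++,fast++
(s=6,f=10) a[fast]=13≠a[slow]=10 write a[7]=13 → slow++,fast++
(s=7,f=11) a[fast]=13=a[slow] dup → fast++
(s=7,f=12) a[fast]=13=a[slow] dup → fast++
(s=7,f=13) a[fast]=14≠a[slow]=13 write a[8]=14 → slow++,fast++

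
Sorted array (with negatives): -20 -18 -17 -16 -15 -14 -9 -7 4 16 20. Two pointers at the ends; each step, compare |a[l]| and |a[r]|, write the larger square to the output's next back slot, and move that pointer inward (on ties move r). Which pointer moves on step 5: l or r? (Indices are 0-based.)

r

l=0 r=10: |-20|<=|20| out[10]=400, r--
l=0 r=9: |-20|>|16| out[9]=400, l++
l=1 r=9: |-18|>|16| out[8]=324, l++
l=2 r=9: |-17|>|16| out[7]=289, l++
l=3 r=9: |-16|<=|16| out[6]=256, r--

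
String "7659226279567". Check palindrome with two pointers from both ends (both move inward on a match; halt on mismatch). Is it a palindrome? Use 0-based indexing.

l=0 r=12: '7'=='7', l++,r--
l=1 r=11: '6'=='6', l++,r--
l=2 r=10: '5'=='5', l++,r--
l=3 r=9: '9'=='9', l++,r--
l=4 r=8: '2'!='7', stop

not a palindrome (mismatch at 4,8)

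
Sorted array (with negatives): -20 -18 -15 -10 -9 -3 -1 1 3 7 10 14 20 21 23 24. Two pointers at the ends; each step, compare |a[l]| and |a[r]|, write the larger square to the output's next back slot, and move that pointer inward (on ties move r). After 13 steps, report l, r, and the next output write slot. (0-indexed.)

[0,15] |-20|<=|24| out[15]=576 → r--
[0,14] |-20|<=|23| out[14]=529 → r--
[0,13] |-20|<=|21| out[13]=441 → r--
[0,12] |-20|<=|20| out[12]=400 → r--
[0,11] |-20|>|14| out[11]=400 → l++
[1,11] |-18|>|14| out[10]=324 → l++
[2,11] |-15|>|14| out[9]=225 → l++
[3,11] |-10|<=|14| out[8]=196 → r--
[3,10] |-10|<=|10| out[7]=100 → r--
[3,9] |-10|>|7| out[6]=100 → l++
[4,9] |-9|>|7| out[5]=81 → l++
[5,9] |-3|<=|7| out[4]=49 → r--
[5,8] |-3|<=|3| out[3]=9 → r--

l=5, r=7, next write slot=2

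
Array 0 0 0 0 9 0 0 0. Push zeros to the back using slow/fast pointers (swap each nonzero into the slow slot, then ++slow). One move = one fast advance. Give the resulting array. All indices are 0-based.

slow=0 fast=0: a[fast]=0, fast++
slow=0 fast=1: a[fast]=0, fast++
slow=0 fast=2: a[fast]=0, fast++
slow=0 fast=3: a[fast]=0, fast++
slow=0 fast=4: a[fast]=9≠0 swap→a[0]=9, slow++,fast++
slow=1 fast=5: a[fast]=0, fast++
slow=1 fast=6: a[fast]=0, fast++
slow=1 fast=7: a[fast]=0, fast++

[9, 0, 0, 0, 0, 0, 0, 0]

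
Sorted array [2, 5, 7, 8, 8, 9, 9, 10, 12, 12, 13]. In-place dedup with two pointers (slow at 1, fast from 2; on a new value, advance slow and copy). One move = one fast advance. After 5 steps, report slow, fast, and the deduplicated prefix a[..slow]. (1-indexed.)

slow=1 fast=2: a[fast]=5≠a[slow]=2 write a[2]=5, slow++,fast++
slow=2 fast=3: a[fast]=7≠a[slow]=5 write a[3]=7, slow++,fast++
slow=3 fast=4: a[fast]=8≠a[slow]=7 write a[4]=8, slow++,fast++
slow=4 fast=5: a[fast]=8=a[slow] dup, fast++
slow=4 fast=6: a[fast]=9≠a[slow]=8 write a[5]=9, slow++,fast++

slow=5, fast=7, prefix=[2, 5, 7, 8, 9]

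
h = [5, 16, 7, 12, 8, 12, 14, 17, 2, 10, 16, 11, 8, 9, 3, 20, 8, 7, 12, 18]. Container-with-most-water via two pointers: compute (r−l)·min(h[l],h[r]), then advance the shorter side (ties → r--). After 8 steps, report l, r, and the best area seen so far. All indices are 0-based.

l=0 r=19: min(5,18)*19=95 best=95 *, l++
l=1 r=19: min(16,18)*18=288 best=288 *, l++
l=2 r=19: min(7,18)*17=119 best=288, l++
l=3 r=19: min(12,18)*16=192 best=288, l++
l=4 r=19: min(8,18)*15=120 best=288, l++
l=5 r=19: min(12,18)*14=168 best=288, l++
l=6 r=19: min(14,18)*13=182 best=288, l++
l=7 r=19: min(17,18)*12=204 best=288, l++

l=8, r=19, best area=288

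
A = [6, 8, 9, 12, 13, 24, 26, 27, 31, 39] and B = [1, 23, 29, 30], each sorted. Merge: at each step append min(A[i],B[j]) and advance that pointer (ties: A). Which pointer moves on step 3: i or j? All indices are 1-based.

i=1 j=1: A[i]=6>B[j]=1 take 1, j++
i=1 j=2: A[i]=6<=B[j]=23 take 6, i++
i=2 j=2: A[i]=8<=B[j]=23 take 8, i++

i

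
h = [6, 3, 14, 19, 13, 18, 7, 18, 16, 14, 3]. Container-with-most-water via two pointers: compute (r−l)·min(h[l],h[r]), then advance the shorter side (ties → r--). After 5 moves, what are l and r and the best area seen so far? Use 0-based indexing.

l=0 r=10: min(6,3)*10=30 best=30 *, r--
l=0 r=9: min(6,14)*9=54 best=54 *, l++
l=1 r=9: min(3,14)*8=24 best=54, l++
l=2 r=9: min(14,14)*7=98 best=98 *, r--
l=2 r=8: min(14,16)*6=84 best=98, l++

l=3, r=8, best area=98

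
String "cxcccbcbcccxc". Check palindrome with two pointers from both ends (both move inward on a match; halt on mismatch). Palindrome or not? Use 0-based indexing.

palindrome

l=0 r=12: 'c'=='c', l++,r--
l=1 r=11: 'x'=='x', l++,r--
l=2 r=10: 'c'=='c', l++,r--
l=3 r=9: 'c'=='c', l++,r--
l=4 r=8: 'c'=='c', l++,r--
l=5 r=7: 'b'=='b', l++,r--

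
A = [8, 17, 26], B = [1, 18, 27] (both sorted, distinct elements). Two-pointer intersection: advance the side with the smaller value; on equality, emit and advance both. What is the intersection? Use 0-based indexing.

intersection = []

i=0 j=0: 8>1, j++
i=0 j=1: 8<18, i++
i=1 j=1: 17<18, i++
i=2 j=1: 26>18, j++
i=2 j=2: 26<27, i++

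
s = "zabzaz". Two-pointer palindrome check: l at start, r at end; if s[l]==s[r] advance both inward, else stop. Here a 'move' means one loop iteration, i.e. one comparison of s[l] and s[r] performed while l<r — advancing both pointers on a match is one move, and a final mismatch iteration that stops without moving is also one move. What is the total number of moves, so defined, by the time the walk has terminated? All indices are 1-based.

l=1 r=6: 'z'=='z', l++,r--
l=2 r=5: 'a'=='a', l++,r--
l=3 r=4: 'b'!='z', stop

3 moves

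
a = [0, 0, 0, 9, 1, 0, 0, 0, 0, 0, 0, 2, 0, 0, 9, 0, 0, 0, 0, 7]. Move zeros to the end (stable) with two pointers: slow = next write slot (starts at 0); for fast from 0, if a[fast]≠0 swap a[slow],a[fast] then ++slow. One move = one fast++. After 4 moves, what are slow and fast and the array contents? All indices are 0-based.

slow=1, fast=4, a=[9, 0, 0, 0, 1, 0, 0, 0, 0, 0, 0, 2, 0, 0, 9, 0, 0, 0, 0, 7]

(s=0,f=0) a[fast]=0 → fast++
(s=0,f=1) a[fast]=0 → fast++
(s=0,f=2) a[fast]=0 → fast++
(s=0,f=3) a[fast]=9≠0 swap→a[0]=9 → slow++,fast++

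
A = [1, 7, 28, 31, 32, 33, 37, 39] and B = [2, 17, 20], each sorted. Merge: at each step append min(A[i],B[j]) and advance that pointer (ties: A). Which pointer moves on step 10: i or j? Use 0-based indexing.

i=0 j=0: A[i]=1<=B[j]=2 take 1, i++
i=1 j=0: A[i]=7>B[j]=2 take 2, j++
i=1 j=1: A[i]=7<=B[j]=17 take 7, i++
i=2 j=1: A[i]=28>B[j]=17 take 17, j++
i=2 j=2: A[i]=28>B[j]=20 take 20, j++
i=2 j=3: B done, take A[i]=28, i++
i=3 j=3: B done, take A[i]=31, i++
i=4 j=3: B done, take A[i]=32, i++
i=5 j=3: B done, take A[i]=33, i++
i=6 j=3: B done, take A[i]=37, i++

i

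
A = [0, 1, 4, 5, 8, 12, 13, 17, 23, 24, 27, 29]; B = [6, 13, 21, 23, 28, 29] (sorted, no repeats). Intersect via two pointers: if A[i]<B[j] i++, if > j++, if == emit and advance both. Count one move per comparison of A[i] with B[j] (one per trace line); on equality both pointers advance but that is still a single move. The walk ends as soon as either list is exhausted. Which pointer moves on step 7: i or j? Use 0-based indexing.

i

[i=0,j=0] 0<6 → i++
[i=1,j=0] 1<6 → i++
[i=2,j=0] 4<6 → i++
[i=3,j=0] 5<6 → i++
[i=4,j=0] 8>6 → j++
[i=4,j=1] 8<13 → i++
[i=5,j=1] 12<13 → i++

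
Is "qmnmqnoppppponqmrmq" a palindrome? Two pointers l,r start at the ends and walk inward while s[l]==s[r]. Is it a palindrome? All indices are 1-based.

not a palindrome (mismatch at 3,17)

[1,19] 'q'=='q' → l++,r--
[2,18] 'm'=='m' → l++,r--
[3,17] 'n'!='r' → stop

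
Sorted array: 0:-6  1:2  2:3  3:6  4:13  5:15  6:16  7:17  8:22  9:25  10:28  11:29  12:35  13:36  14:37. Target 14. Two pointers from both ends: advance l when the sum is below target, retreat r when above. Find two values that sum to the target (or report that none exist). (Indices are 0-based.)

no pair

l=0 r=14: -6+37=31 >14, r--
l=0 r=13: -6+36=30 >14, r--
l=0 r=12: -6+35=29 >14, r--
l=0 r=11: -6+29=23 >14, r--
l=0 r=10: -6+28=22 >14, r--
l=0 r=9: -6+25=19 >14, r--
l=0 r=8: -6+22=16 >14, r--
l=0 r=7: -6+17=11 <14, l++
l=1 r=7: 2+17=19 >14, r--
l=1 r=6: 2+16=18 >14, r--
l=1 r=5: 2+15=17 >14, r--
l=1 r=4: 2+13=15 >14, r--
l=1 r=3: 2+6=8 <14, l++
l=2 r=3: 3+6=9 <14, l++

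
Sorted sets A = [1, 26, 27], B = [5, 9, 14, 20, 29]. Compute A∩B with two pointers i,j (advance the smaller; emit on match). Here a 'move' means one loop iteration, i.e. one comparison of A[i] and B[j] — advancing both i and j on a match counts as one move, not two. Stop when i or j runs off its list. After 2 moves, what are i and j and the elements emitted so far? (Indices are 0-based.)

i=1, j=1, emitted=[]

i=0 j=0: 1<5, i++
i=1 j=0: 26>5, j++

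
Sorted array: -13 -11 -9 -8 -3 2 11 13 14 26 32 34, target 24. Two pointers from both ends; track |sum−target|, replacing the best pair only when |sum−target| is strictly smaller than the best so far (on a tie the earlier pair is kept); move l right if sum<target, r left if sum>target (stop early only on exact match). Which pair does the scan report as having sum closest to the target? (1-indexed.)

pair (-8, 32) with sum 24 (|Δ|=0)

l=1 r=12: -13+34=21 d=3 *, l++
l=2 r=12: -11+34=23 d=1 *, l++
l=3 r=12: -9+34=25 d=1, r--
l=3 r=11: -9+32=23 d=1, l++
l=4 r=11: -8+32=24 d=0 *, stop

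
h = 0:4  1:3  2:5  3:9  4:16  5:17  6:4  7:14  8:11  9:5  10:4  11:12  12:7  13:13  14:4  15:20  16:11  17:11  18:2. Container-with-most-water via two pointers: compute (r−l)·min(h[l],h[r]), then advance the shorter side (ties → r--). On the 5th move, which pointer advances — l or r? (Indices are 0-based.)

l

[0,18] min(4,2)*18=36 best=36 * → r--
[0,17] min(4,11)*17=68 best=68 * → l++
[1,17] min(3,11)*16=48 best=68 → l++
[2,17] min(5,11)*15=75 best=75 * → l++
[3,17] min(9,11)*14=126 best=126 * → l++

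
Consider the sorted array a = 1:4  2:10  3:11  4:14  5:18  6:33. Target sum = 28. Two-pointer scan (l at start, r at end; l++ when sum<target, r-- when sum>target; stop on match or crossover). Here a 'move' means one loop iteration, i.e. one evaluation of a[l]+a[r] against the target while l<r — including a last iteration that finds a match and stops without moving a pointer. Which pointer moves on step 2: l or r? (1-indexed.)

l

l=1 r=6: 4+33=37 >28, r--
l=1 r=5: 4+18=22 <28, l++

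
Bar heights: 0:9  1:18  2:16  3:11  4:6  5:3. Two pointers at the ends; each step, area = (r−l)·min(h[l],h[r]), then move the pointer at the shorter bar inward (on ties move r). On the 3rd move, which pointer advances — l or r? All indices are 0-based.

l

l=0 r=5: min(9,3)*5=15 best=15 *, r--
l=0 r=4: min(9,6)*4=24 best=24 *, r--
l=0 r=3: min(9,11)*3=27 best=27 *, l++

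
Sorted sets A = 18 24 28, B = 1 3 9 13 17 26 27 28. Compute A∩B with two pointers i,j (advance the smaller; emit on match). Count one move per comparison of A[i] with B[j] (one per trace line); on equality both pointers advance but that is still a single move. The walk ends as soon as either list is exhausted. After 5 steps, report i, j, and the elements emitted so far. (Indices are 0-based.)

i=0, j=5, emitted=[]

[i=0,j=0] 18>1 → j++
[i=0,j=1] 18>3 → j++
[i=0,j=2] 18>9 → j++
[i=0,j=3] 18>13 → j++
[i=0,j=4] 18>17 → j++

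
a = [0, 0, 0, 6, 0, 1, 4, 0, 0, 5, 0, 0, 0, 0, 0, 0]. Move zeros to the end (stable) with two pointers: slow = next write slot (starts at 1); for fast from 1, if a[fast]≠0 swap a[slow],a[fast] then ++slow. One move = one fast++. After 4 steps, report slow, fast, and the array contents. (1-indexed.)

slow=2, fast=5, a=[6, 0, 0, 0, 0, 1, 4, 0, 0, 5, 0, 0, 0, 0, 0, 0]

(s=1,f=1) a[fast]=0 → fast++
(s=1,f=2) a[fast]=0 → fast++
(s=1,f=3) a[fast]=0 → fast++
(s=1,f=4) a[fast]=6≠0 swap→a[1]=6 → slow++,fast++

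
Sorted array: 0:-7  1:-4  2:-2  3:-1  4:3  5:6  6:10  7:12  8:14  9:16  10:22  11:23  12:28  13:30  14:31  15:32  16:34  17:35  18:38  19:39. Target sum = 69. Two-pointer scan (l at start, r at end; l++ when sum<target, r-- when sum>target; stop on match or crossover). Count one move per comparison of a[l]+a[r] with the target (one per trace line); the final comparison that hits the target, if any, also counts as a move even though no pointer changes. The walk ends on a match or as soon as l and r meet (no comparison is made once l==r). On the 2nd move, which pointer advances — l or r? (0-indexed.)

l

[0,19] -7+39=32 <69 → l++
[1,19] -4+39=35 <69 → l++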